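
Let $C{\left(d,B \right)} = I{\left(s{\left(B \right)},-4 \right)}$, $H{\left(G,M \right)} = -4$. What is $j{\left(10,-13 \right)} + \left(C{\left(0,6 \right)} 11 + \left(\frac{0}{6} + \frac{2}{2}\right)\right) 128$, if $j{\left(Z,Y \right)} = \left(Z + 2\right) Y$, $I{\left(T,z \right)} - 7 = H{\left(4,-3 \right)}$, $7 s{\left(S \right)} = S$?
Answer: $4196$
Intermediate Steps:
$s{\left(S \right)} = \frac{S}{7}$
$I{\left(T,z \right)} = 3$ ($I{\left(T,z \right)} = 7 - 4 = 3$)
$j{\left(Z,Y \right)} = Y \left(2 + Z\right)$ ($j{\left(Z,Y \right)} = \left(2 + Z\right) Y = Y \left(2 + Z\right)$)
$C{\left(d,B \right)} = 3$
$j{\left(10,-13 \right)} + \left(C{\left(0,6 \right)} 11 + \left(\frac{0}{6} + \frac{2}{2}\right)\right) 128 = - 13 \left(2 + 10\right) + \left(3 \cdot 11 + \left(\frac{0}{6} + \frac{2}{2}\right)\right) 128 = \left(-13\right) 12 + \left(33 + \left(0 \cdot \frac{1}{6} + 2 \cdot \frac{1}{2}\right)\right) 128 = -156 + \left(33 + \left(0 + 1\right)\right) 128 = -156 + \left(33 + 1\right) 128 = -156 + 34 \cdot 128 = -156 + 4352 = 4196$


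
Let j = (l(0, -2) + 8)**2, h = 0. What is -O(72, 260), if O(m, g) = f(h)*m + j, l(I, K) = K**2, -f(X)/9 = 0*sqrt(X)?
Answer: -144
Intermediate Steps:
f(X) = 0 (f(X) = -0*sqrt(X) = -9*0 = 0)
j = 144 (j = ((-2)**2 + 8)**2 = (4 + 8)**2 = 12**2 = 144)
O(m, g) = 144 (O(m, g) = 0*m + 144 = 0 + 144 = 144)
-O(72, 260) = -1*144 = -144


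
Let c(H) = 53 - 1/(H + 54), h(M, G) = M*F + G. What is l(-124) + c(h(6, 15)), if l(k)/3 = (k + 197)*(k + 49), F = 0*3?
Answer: -1129669/69 ≈ -16372.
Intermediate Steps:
F = 0
l(k) = 3*(49 + k)*(197 + k) (l(k) = 3*((k + 197)*(k + 49)) = 3*((197 + k)*(49 + k)) = 3*((49 + k)*(197 + k)) = 3*(49 + k)*(197 + k))
h(M, G) = G (h(M, G) = M*0 + G = 0 + G = G)
c(H) = 53 - 1/(54 + H)
l(-124) + c(h(6, 15)) = (28959 + 3*(-124)**2 + 738*(-124)) + (2861 + 53*15)/(54 + 15) = (28959 + 3*15376 - 91512) + (2861 + 795)/69 = (28959 + 46128 - 91512) + (1/69)*3656 = -16425 + 3656/69 = -1129669/69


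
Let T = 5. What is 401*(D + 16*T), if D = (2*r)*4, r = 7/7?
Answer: 35288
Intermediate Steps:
r = 1 (r = 7*(1/7) = 1)
D = 8 (D = (2*1)*4 = 2*4 = 8)
401*(D + 16*T) = 401*(8 + 16*5) = 401*(8 + 80) = 401*88 = 35288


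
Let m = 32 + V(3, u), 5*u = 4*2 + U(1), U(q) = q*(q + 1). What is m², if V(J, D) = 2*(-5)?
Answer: 484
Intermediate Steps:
U(q) = q*(1 + q)
u = 2 (u = (4*2 + 1*(1 + 1))/5 = (8 + 1*2)/5 = (8 + 2)/5 = (⅕)*10 = 2)
V(J, D) = -10
m = 22 (m = 32 - 10 = 22)
m² = 22² = 484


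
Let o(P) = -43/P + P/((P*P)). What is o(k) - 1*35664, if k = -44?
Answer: -784587/22 ≈ -35663.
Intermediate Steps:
o(P) = -42/P (o(P) = -43/P + P/(P**2) = -43/P + P/P**2 = -43/P + 1/P = -42/P)
o(k) - 1*35664 = -42/(-44) - 1*35664 = -42*(-1/44) - 35664 = 21/22 - 35664 = -784587/22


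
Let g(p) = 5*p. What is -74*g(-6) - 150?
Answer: 2070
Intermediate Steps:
-74*g(-6) - 150 = -370*(-6) - 150 = -74*(-30) - 150 = 2220 - 150 = 2070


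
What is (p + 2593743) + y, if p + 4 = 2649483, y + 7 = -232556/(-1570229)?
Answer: 8233048478791/1570229 ≈ 5.2432e+6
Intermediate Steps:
y = -10759047/1570229 (y = -7 - 232556/(-1570229) = -7 - 232556*(-1/1570229) = -7 + 232556/1570229 = -10759047/1570229 ≈ -6.8519)
p = 2649479 (p = -4 + 2649483 = 2649479)
(p + 2593743) + y = (2649479 + 2593743) - 10759047/1570229 = 5243222 - 10759047/1570229 = 8233048478791/1570229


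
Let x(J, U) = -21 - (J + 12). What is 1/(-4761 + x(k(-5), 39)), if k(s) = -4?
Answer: -1/4790 ≈ -0.00020877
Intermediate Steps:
x(J, U) = -33 - J (x(J, U) = -21 - (12 + J) = -21 + (-12 - J) = -33 - J)
1/(-4761 + x(k(-5), 39)) = 1/(-4761 + (-33 - 1*(-4))) = 1/(-4761 + (-33 + 4)) = 1/(-4761 - 29) = 1/(-4790) = -1/4790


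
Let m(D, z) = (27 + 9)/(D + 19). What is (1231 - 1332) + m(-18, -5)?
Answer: -65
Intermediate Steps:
m(D, z) = 36/(19 + D)
(1231 - 1332) + m(-18, -5) = (1231 - 1332) + 36/(19 - 18) = -101 + 36/1 = -101 + 36*1 = -101 + 36 = -65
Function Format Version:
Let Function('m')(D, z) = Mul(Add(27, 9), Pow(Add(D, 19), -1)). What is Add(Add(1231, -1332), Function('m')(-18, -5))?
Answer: -65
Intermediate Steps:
Function('m')(D, z) = Mul(36, Pow(Add(19, D), -1))
Add(Add(1231, -1332), Function('m')(-18, -5)) = Add(Add(1231, -1332), Mul(36, Pow(Add(19, -18), -1))) = Add(-101, Mul(36, Pow(1, -1))) = Add(-101, Mul(36, 1)) = Add(-101, 36) = -65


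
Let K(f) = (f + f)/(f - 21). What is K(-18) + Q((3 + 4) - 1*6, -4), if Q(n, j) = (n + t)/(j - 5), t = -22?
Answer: 127/39 ≈ 3.2564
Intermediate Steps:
K(f) = 2*f/(-21 + f) (K(f) = (2*f)/(-21 + f) = 2*f/(-21 + f))
Q(n, j) = (-22 + n)/(-5 + j) (Q(n, j) = (n - 22)/(j - 5) = (-22 + n)/(-5 + j))
K(-18) + Q((3 + 4) - 1*6, -4) = 2*(-18)/(-21 - 18) + (-22 + ((3 + 4) - 1*6))/(-5 - 4) = 2*(-18)/(-39) + (-22 + (7 - 6))/(-9) = 2*(-18)*(-1/39) - (-22 + 1)/9 = 12/13 - ⅑*(-21) = 12/13 + 7/3 = 127/39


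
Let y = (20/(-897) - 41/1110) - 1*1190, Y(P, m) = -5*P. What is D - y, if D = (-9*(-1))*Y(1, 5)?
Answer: 126677903/110630 ≈ 1145.1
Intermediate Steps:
D = -45 (D = (-9*(-1))*(-5*1) = 9*(-5) = -45)
y = -131656253/110630 (y = (20*(-1/897) - 41*1/1110) - 1190 = (-20/897 - 41/1110) - 1190 = -6553/110630 - 1190 = -131656253/110630 ≈ -1190.1)
D - y = -45 - 1*(-131656253/110630) = -45 + 131656253/110630 = 126677903/110630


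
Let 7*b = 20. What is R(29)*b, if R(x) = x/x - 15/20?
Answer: 5/7 ≈ 0.71429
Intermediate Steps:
b = 20/7 (b = (1/7)*20 = 20/7 ≈ 2.8571)
R(x) = 1/4 (R(x) = 1 - 15*1/20 = 1 - 3/4 = 1/4)
R(29)*b = (1/4)*(20/7) = 5/7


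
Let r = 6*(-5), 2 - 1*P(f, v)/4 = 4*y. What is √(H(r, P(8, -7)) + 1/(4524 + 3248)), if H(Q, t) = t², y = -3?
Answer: √47356725399/3886 ≈ 56.000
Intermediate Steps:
P(f, v) = 56 (P(f, v) = 8 - 16*(-3) = 8 - 4*(-12) = 8 + 48 = 56)
r = -30
√(H(r, P(8, -7)) + 1/(4524 + 3248)) = √(56² + 1/(4524 + 3248)) = √(3136 + 1/7772) = √(24372993/7772) = √47356725399/3886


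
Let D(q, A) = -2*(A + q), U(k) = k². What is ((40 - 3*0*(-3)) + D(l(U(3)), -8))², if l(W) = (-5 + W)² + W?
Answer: 36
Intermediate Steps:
l(W) = W + (-5 + W)²
D(q, A) = -2*A - 2*q
((40 - 3*0*(-3)) + D(l(U(3)), -8))² = ((40 - 3*0*(-3)) + (-2*(-8) - 2*(3² + (-5 + 3²)²)))² = ((40 + 0*(-3)) + (16 - 2*(9 + (-5 + 9)²)))² = ((40 + 0) + (16 - 2*(9 + 4²)))² = (40 + (16 - 2*(9 + 16)))² = (40 + (16 - 2*25))² = (40 + (16 - 50))² = (40 - 34)² = 6² = 36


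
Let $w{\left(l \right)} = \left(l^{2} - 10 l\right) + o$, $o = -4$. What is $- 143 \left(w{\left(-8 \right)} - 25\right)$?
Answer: $-16445$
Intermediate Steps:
$w{\left(l \right)} = -4 + l^{2} - 10 l$ ($w{\left(l \right)} = \left(l^{2} - 10 l\right) - 4 = -4 + l^{2} - 10 l$)
$- 143 \left(w{\left(-8 \right)} - 25\right) = - 143 \left(\left(-4 + \left(-8\right)^{2} - -80\right) - 25\right) = - 143 \left(\left(-4 + 64 + 80\right) - 25\right) = - 143 \left(140 - 25\right) = \left(-143\right) 115 = -16445$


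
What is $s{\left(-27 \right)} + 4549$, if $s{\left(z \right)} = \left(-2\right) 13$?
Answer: $4523$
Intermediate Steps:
$s{\left(z \right)} = -26$
$s{\left(-27 \right)} + 4549 = -26 + 4549 = 4523$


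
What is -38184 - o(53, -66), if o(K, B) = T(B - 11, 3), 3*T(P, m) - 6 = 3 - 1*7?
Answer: -114554/3 ≈ -38185.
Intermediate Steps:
T(P, m) = 2/3 (T(P, m) = 2 + (3 - 1*7)/3 = 2 + (3 - 7)/3 = 2 + (1/3)*(-4) = 2 - 4/3 = 2/3)
o(K, B) = 2/3
-38184 - o(53, -66) = -38184 - 1*2/3 = -38184 - 2/3 = -114554/3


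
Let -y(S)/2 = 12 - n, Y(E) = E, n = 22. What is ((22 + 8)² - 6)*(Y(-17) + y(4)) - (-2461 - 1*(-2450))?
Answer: 2693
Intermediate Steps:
y(S) = 20 (y(S) = -2*(12 - 1*22) = -2*(12 - 22) = -2*(-10) = 20)
((22 + 8)² - 6)*(Y(-17) + y(4)) - (-2461 - 1*(-2450)) = ((22 + 8)² - 6)*(-17 + 20) - (-2461 - 1*(-2450)) = (30² - 6)*3 - (-2461 + 2450) = (900 - 6)*3 - 1*(-11) = 894*3 + 11 = 2682 + 11 = 2693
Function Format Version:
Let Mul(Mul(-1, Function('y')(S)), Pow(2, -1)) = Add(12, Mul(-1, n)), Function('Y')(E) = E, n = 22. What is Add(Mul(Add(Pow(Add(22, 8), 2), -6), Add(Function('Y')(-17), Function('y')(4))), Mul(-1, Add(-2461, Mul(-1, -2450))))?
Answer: 2693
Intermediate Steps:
Function('y')(S) = 20 (Function('y')(S) = Mul(-2, Add(12, Mul(-1, 22))) = Mul(-2, Add(12, -22)) = Mul(-2, -10) = 20)
Add(Mul(Add(Pow(Add(22, 8), 2), -6), Add(Function('Y')(-17), Function('y')(4))), Mul(-1, Add(-2461, Mul(-1, -2450)))) = Add(Mul(Add(Pow(Add(22, 8), 2), -6), Add(-17, 20)), Mul(-1, Add(-2461, Mul(-1, -2450)))) = Add(Mul(Add(Pow(30, 2), -6), 3), Mul(-1, Add(-2461, 2450))) = Add(Mul(Add(900, -6), 3), Mul(-1, -11)) = Add(Mul(894, 3), 11) = Add(2682, 11) = 2693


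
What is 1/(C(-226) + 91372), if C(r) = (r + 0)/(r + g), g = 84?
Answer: 71/6487525 ≈ 1.0944e-5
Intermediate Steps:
C(r) = r/(84 + r) (C(r) = (r + 0)/(r + 84) = r/(84 + r))
1/(C(-226) + 91372) = 1/(-226/(84 - 226) + 91372) = 1/(-226/(-142) + 91372) = 1/(-226*(-1/142) + 91372) = 1/(113/71 + 91372) = 1/(6487525/71) = 71/6487525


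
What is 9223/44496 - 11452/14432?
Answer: -11764433/20067696 ≈ -0.58624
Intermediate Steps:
9223/44496 - 11452/14432 = 9223*(1/44496) - 11452*1/14432 = 9223/44496 - 2863/3608 = -11764433/20067696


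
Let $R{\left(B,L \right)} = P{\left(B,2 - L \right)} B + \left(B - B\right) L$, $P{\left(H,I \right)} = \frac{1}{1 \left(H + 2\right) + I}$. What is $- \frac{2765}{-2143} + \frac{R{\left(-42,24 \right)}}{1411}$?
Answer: $\frac{120988868}{93736963} \approx 1.2907$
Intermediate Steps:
$P{\left(H,I \right)} = \frac{1}{2 + H + I}$ ($P{\left(H,I \right)} = \frac{1}{1 \left(2 + H\right) + I} = \frac{1}{\left(2 + H\right) + I} = \frac{1}{2 + H + I}$)
$R{\left(B,L \right)} = \frac{B}{4 + B - L}$ ($R{\left(B,L \right)} = \frac{B}{2 + B - \left(-2 + L\right)} + \left(B - B\right) L = \frac{B}{4 + B - L} + 0 L = \frac{B}{4 + B - L} + 0 = \frac{B}{4 + B - L}$)
$- \frac{2765}{-2143} + \frac{R{\left(-42,24 \right)}}{1411} = - \frac{2765}{-2143} + \frac{\left(-42\right) \frac{1}{4 - 42 - 24}}{1411} = \left(-2765\right) \left(- \frac{1}{2143}\right) + - \frac{42}{4 - 42 - 24} \cdot \frac{1}{1411} = \frac{2765}{2143} + - \frac{42}{-62} \cdot \frac{1}{1411} = \frac{2765}{2143} + \left(-42\right) \left(- \frac{1}{62}\right) \frac{1}{1411} = \frac{2765}{2143} + \frac{21}{31} \cdot \frac{1}{1411} = \frac{2765}{2143} + \frac{21}{43741} = \frac{120988868}{93736963}$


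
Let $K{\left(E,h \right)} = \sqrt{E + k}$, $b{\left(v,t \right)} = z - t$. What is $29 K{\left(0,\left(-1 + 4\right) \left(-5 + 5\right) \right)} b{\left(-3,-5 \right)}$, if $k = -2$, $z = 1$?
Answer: $174 i \sqrt{2} \approx 246.07 i$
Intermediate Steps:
$b{\left(v,t \right)} = 1 - t$
$K{\left(E,h \right)} = \sqrt{-2 + E}$ ($K{\left(E,h \right)} = \sqrt{E - 2} = \sqrt{-2 + E}$)
$29 K{\left(0,\left(-1 + 4\right) \left(-5 + 5\right) \right)} b{\left(-3,-5 \right)} = 29 \sqrt{-2 + 0} \left(1 - -5\right) = 29 \sqrt{-2} \left(1 + 5\right) = 29 i \sqrt{2} \cdot 6 = 174 i \sqrt{2}$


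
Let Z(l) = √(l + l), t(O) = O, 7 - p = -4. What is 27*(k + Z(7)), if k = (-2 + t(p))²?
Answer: 2187 + 27*√14 ≈ 2288.0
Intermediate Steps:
p = 11 (p = 7 - 1*(-4) = 7 + 4 = 11)
Z(l) = √2*√l (Z(l) = √(2*l) = √2*√l)
k = 81 (k = (-2 + 11)² = 9² = 81)
27*(k + Z(7)) = 27*(81 + √2*√7) = 27*(81 + √14) = 2187 + 27*√14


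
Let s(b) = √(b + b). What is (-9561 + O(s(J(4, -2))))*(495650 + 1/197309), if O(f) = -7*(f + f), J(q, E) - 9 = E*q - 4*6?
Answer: -935029524141411/197309 - 195592411702*I*√46/28187 ≈ -4.7389e+9 - 4.7063e+7*I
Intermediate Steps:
J(q, E) = -15 + E*q (J(q, E) = 9 + (E*q - 4*6) = 9 + (E*q - 24) = 9 + (-24 + E*q) = -15 + E*q)
s(b) = √2*√b (s(b) = √(2*b) = √2*√b)
O(f) = -14*f
(-9561 + O(s(J(4, -2))))*(495650 + 1/197309) = (-9561 - 14*√2*√(-15 - 2*4))*(495650 + 1/197309) = (-9561 - 14*√2*√(-15 - 8))*(495650 + 1/197309) = (-9561 - 14*√2*√(-23))*(97796205851/197309) = (-9561 - 14*√2*I*√23)*(97796205851/197309) = (-9561 - 14*I*√46)*(97796205851/197309) = -935029524141411/197309 - 195592411702*I*√46/28187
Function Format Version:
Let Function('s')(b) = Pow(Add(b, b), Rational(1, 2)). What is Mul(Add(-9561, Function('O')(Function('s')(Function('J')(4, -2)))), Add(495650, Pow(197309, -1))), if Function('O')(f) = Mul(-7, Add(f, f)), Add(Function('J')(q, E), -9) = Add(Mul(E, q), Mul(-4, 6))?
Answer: Add(Rational(-935029524141411, 197309), Mul(Rational(-195592411702, 28187), I, Pow(46, Rational(1, 2)))) ≈ Add(-4.7389e+9, Mul(-4.7063e+7, I))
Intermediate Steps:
Function('J')(q, E) = Add(-15, Mul(E, q)) (Function('J')(q, E) = Add(9, Add(Mul(E, q), Mul(-4, 6))) = Add(9, Add(Mul(E, q), -24)) = Add(9, Add(-24, Mul(E, q))) = Add(-15, Mul(E, q)))
Function('s')(b) = Mul(Pow(2, Rational(1, 2)), Pow(b, Rational(1, 2))) (Function('s')(b) = Pow(Mul(2, b), Rational(1, 2)) = Mul(Pow(2, Rational(1, 2)), Pow(b, Rational(1, 2))))
Function('O')(f) = Mul(-14, f) (Function('O')(f) = Mul(-7, Mul(2, f)) = Mul(-14, f))
Mul(Add(-9561, Function('O')(Function('s')(Function('J')(4, -2)))), Add(495650, Pow(197309, -1))) = Mul(Add(-9561, Mul(-14, Mul(Pow(2, Rational(1, 2)), Pow(Add(-15, Mul(-2, 4)), Rational(1, 2))))), Add(495650, Pow(197309, -1))) = Mul(Add(-9561, Mul(-14, Mul(Pow(2, Rational(1, 2)), Pow(Add(-15, -8), Rational(1, 2))))), Add(495650, Rational(1, 197309))) = Mul(Add(-9561, Mul(-14, Mul(Pow(2, Rational(1, 2)), Pow(-23, Rational(1, 2))))), Rational(97796205851, 197309)) = Mul(Add(-9561, Mul(-14, Mul(Pow(2, Rational(1, 2)), Mul(I, Pow(23, Rational(1, 2)))))), Rational(97796205851, 197309)) = Mul(Add(-9561, Mul(-14, Mul(I, Pow(46, Rational(1, 2))))), Rational(97796205851, 197309)) = Mul(Add(-9561, Mul(-14, I, Pow(46, Rational(1, 2)))), Rational(97796205851, 197309)) = Add(Rational(-935029524141411, 197309), Mul(Rational(-195592411702, 28187), I, Pow(46, Rational(1, 2))))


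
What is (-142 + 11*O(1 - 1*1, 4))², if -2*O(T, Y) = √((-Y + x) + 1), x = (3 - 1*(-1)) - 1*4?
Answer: 80293/4 + 1562*I*√3 ≈ 20073.0 + 2705.5*I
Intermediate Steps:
x = 0 (x = (3 + 1) - 4 = 4 - 4 = 0)
O(T, Y) = -√(1 - Y)/2 (O(T, Y) = -√((-Y + 0) + 1)/2 = -√(-Y + 1)/2 = -√(1 - Y)/2)
(-142 + 11*O(1 - 1*1, 4))² = (-142 + 11*(-√(1 - 1*4)/2))² = (-142 + 11*(-√(1 - 4)/2))² = (-142 + 11*(-I*√3/2))² = (-142 - 11*I*√3/2)²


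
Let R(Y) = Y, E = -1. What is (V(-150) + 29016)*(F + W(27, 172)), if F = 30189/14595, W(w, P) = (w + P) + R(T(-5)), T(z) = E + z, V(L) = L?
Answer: 27394064928/4865 ≈ 5.6308e+6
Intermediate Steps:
T(z) = -1 + z
W(w, P) = -6 + P + w (W(w, P) = (w + P) + (-1 - 5) = (P + w) - 6 = -6 + P + w)
F = 10063/4865 (F = 30189*(1/14595) = 10063/4865 ≈ 2.0684)
(V(-150) + 29016)*(F + W(27, 172)) = (-150 + 29016)*(10063/4865 + (-6 + 172 + 27)) = 28866*(10063/4865 + 193) = 28866*(949008/4865) = 27394064928/4865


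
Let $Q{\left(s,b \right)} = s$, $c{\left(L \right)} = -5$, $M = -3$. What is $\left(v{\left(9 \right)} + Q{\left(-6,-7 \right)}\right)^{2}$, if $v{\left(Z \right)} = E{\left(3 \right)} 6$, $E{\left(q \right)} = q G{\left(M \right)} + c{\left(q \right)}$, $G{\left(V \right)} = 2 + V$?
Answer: $2916$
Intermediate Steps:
$E{\left(q \right)} = -5 - q$ ($E{\left(q \right)} = q \left(2 - 3\right) - 5 = q \left(-1\right) - 5 = - q - 5 = -5 - q$)
$v{\left(Z \right)} = -48$ ($v{\left(Z \right)} = \left(-5 - 3\right) 6 = \left(-8\right) 6 = -48$)
$\left(v{\left(9 \right)} + Q{\left(-6,-7 \right)}\right)^{2} = \left(-48 - 6\right)^{2} = \left(-54\right)^{2} = 2916$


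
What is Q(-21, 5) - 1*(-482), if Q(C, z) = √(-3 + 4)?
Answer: 483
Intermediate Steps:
Q(C, z) = 1 (Q(C, z) = √1 = 1)
Q(-21, 5) - 1*(-482) = 1 - 1*(-482) = 1 + 482 = 483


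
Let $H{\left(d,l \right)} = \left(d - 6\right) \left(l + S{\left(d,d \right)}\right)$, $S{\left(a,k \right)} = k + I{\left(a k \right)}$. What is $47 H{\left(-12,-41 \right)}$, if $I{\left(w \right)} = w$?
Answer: $-76986$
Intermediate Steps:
$S{\left(a,k \right)} = k + a k$
$H{\left(d,l \right)} = \left(-6 + d\right) \left(l + d \left(1 + d\right)\right)$ ($H{\left(d,l \right)} = \left(d - 6\right) \left(l + d \left(1 + d\right)\right) = \left(-6 + d\right) \left(l + d \left(1 + d\right)\right)$)
$47 H{\left(-12,-41 \right)} = 47 \left(\left(-12\right)^{3} - -72 - -246 - 5 \left(-12\right)^{2} - -492\right) = 47 \left(-1728 + 72 + 246 - 720 + 492\right) = 47 \left(-1638\right) = -76986$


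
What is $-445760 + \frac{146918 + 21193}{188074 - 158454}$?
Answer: $- \frac{13203243089}{29620} \approx -4.4575 \cdot 10^{5}$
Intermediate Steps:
$-445760 + \frac{146918 + 21193}{188074 - 158454} = -445760 + \frac{168111}{29620} = - \frac{13203243089}{29620}$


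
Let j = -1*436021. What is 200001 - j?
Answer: 636022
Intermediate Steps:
j = -436021
200001 - j = 200001 - 1*(-436021) = 200001 + 436021 = 636022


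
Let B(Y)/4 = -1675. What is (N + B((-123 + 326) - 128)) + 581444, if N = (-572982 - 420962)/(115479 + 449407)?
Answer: 23190274660/40349 ≈ 5.7474e+5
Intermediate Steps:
B(Y) = -6700 (B(Y) = 4*(-1675) = -6700)
N = -70996/40349 (N = -993944/564886 = -993944*1/564886 = -70996/40349 ≈ -1.7595)
(N + B((-123 + 326) - 128)) + 581444 = (-70996/40349 - 6700) + 581444 = -270409296/40349 + 581444 = 23190274660/40349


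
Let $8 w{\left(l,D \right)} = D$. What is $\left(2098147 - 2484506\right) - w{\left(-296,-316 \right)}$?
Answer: $- \frac{772639}{2} \approx -3.8632 \cdot 10^{5}$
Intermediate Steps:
$w{\left(l,D \right)} = \frac{D}{8}$
$\left(2098147 - 2484506\right) - w{\left(-296,-316 \right)} = \left(2098147 - 2484506\right) - \frac{1}{8} \left(-316\right) = -386359 - - \frac{79}{2} = -386359 + \frac{79}{2} = - \frac{772639}{2}$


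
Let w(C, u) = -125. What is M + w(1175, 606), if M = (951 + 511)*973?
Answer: 1422401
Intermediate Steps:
M = 1422526 (M = 1462*973 = 1422526)
M + w(1175, 606) = 1422526 - 125 = 1422401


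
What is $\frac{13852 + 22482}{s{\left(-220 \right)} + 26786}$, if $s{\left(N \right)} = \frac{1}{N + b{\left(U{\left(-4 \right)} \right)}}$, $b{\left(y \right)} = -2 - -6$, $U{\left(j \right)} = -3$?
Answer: $\frac{7848144}{5785775} \approx 1.3565$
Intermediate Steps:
$b{\left(y \right)} = 4$ ($b{\left(y \right)} = -2 + 6 = 4$)
$s{\left(N \right)} = \frac{1}{4 + N}$ ($s{\left(N \right)} = \frac{1}{N + 4} = \frac{1}{4 + N}$)
$\frac{13852 + 22482}{s{\left(-220 \right)} + 26786} = \frac{13852 + 22482}{\frac{1}{4 - 220} + 26786} = \frac{36334}{\frac{1}{-216} + 26786} = \frac{36334}{- \frac{1}{216} + 26786} = \frac{36334}{\frac{5785775}{216}} = 36334 \cdot \frac{216}{5785775} = \frac{7848144}{5785775}$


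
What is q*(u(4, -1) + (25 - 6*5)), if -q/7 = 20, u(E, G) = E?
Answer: 140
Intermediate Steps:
q = -140 (q = -7*20 = -140)
q*(u(4, -1) + (25 - 6*5)) = -140*(4 + (25 - 6*5)) = -140*(4 + (25 - 1*30)) = -140*(4 + (25 - 30)) = -140*(4 - 5) = -140*(-1) = 140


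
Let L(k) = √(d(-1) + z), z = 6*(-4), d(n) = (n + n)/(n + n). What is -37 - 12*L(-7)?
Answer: -37 - 12*I*√23 ≈ -37.0 - 57.55*I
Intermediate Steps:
d(n) = 1 (d(n) = (2*n)/((2*n)) = (2*n)*(1/(2*n)) = 1)
z = -24
L(k) = I*√23 (L(k) = √(1 - 24) = √(-23) = I*√23)
-37 - 12*L(-7) = -37 - 12*I*√23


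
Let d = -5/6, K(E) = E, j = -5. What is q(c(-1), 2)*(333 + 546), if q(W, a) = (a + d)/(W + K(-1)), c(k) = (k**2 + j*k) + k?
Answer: 2051/8 ≈ 256.38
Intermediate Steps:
c(k) = k**2 - 4*k (c(k) = (k**2 - 5*k) + k = k**2 - 4*k)
d = -5/6 (d = -5*1/6 = -5/6 ≈ -0.83333)
q(W, a) = (-5/6 + a)/(-1 + W) (q(W, a) = (a - 5/6)/(W - 1) = (-5/6 + a)/(-1 + W))
q(c(-1), 2)*(333 + 546) = ((-5/6 + 2)/(-1 - (-4 - 1)))*(333 + 546) = ((7/6)/(-1 - 1*(-5)))*879 = ((7/6)/(-1 + 5))*879 = ((7/6)/4)*879 = ((1/4)*(7/6))*879 = (7/24)*879 = 2051/8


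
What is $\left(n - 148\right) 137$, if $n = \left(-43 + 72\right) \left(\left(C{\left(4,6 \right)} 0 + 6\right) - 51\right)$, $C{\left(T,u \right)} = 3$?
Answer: $-199061$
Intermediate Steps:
$n = -1305$ ($n = \left(-43 + 72\right) \left(\left(3 \cdot 0 + 6\right) - 51\right) = 29 \left(\left(0 + 6\right) - 51\right) = 29 \left(6 - 51\right) = 29 \left(-45\right) = -1305$)
$\left(n - 148\right) 137 = \left(-1305 - 148\right) 137 = \left(-1453\right) 137 = -199061$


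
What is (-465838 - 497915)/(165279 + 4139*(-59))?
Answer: 963753/78922 ≈ 12.211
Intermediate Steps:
(-465838 - 497915)/(165279 + 4139*(-59)) = -963753/(165279 - 244201) = -963753/(-78922) = -963753*(-1/78922) = 963753/78922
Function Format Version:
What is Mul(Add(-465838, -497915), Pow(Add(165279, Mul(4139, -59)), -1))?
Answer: Rational(963753, 78922) ≈ 12.211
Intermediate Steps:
Mul(Add(-465838, -497915), Pow(Add(165279, Mul(4139, -59)), -1)) = Mul(-963753, Pow(Add(165279, -244201), -1)) = Mul(-963753, Pow(-78922, -1)) = Mul(-963753, Rational(-1, 78922)) = Rational(963753, 78922)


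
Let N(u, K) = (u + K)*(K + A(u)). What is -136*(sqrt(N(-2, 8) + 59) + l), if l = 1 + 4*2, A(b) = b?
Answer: -1224 - 136*sqrt(95) ≈ -2549.6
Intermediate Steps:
l = 9 (l = 1 + 8 = 9)
N(u, K) = (K + u)**2 (N(u, K) = (u + K)*(K + u) = (K + u)*(K + u) = (K + u)**2)
-136*(sqrt(N(-2, 8) + 59) + l) = -136*(sqrt((8**2 + (-2)**2 + 2*8*(-2)) + 59) + 9) = -136*(sqrt((64 + 4 - 32) + 59) + 9) = -136*(sqrt(36 + 59) + 9) = -136*(sqrt(95) + 9) = -136*(9 + sqrt(95)) = -1224 - 136*sqrt(95)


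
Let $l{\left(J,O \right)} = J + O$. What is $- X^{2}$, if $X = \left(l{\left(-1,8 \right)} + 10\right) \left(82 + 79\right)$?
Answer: $-7491169$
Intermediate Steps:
$X = 2737$ ($X = \left(\left(-1 + 8\right) + 10\right) \left(82 + 79\right) = \left(7 + 10\right) 161 = 17 \cdot 161 = 2737$)
$- X^{2} = - 2737^{2} = \left(-1\right) 7491169 = -7491169$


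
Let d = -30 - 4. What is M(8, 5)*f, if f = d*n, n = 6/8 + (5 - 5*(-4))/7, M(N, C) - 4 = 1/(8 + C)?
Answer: -109021/182 ≈ -599.02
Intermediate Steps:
M(N, C) = 4 + 1/(8 + C)
d = -34
n = 121/28 (n = 6*(⅛) + (5 + 20)*(⅐) = ¾ + 25*(⅐) = ¾ + 25/7 = 121/28 ≈ 4.3214)
f = -2057/14 (f = -34*121/28 = -2057/14 ≈ -146.93)
M(8, 5)*f = ((33 + 4*5)/(8 + 5))*(-2057/14) = ((33 + 20)/13)*(-2057/14) = ((1/13)*53)*(-2057/14) = (53/13)*(-2057/14) = -109021/182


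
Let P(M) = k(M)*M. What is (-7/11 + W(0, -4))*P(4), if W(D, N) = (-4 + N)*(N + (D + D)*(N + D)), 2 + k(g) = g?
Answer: 2760/11 ≈ 250.91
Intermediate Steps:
k(g) = -2 + g
P(M) = M*(-2 + M) (P(M) = (-2 + M)*M = M*(-2 + M))
W(D, N) = (-4 + N)*(N + 2*D*(D + N)) (W(D, N) = (-4 + N)*(N + (2*D)*(D + N)) = (-4 + N)*(N + 2*D*(D + N)))
(-7/11 + W(0, -4))*P(4) = (-7/11 + ((-4)**2 - 8*0**2 - 4*(-4) - 8*0*(-4) + 2*0*(-4)**2 + 2*(-4)*0**2))*(4*(-2 + 4)) = (-7*1/11 + (16 - 8*0 + 16 + 0 + 2*0*16 + 2*(-4)*0))*(4*2) = (-7/11 + (16 + 0 + 16 + 0 + 0 + 0))*8 = (-7/11 + 32)*8 = (345/11)*8 = 2760/11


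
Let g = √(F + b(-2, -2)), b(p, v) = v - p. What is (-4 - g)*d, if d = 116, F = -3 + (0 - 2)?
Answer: -464 - 116*I*√5 ≈ -464.0 - 259.38*I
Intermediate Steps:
F = -5 (F = -3 - 2 = -5)
g = I*√5 (g = √(-5 + (-2 - 1*(-2))) = √(-5 + (-2 + 2)) = √(-5 + 0) = √(-5) = I*√5 ≈ 2.2361*I)
(-4 - g)*d = (-4 - I*√5)*116 = -464 - 116*I*√5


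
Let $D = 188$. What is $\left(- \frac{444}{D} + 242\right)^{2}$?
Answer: $\frac{126855169}{2209} \approx 57427.0$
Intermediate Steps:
$\left(- \frac{444}{D} + 242\right)^{2} = \left(- \frac{444}{188} + 242\right)^{2} = \left(\left(-444\right) \frac{1}{188} + 242\right)^{2} = \left(- \frac{111}{47} + 242\right)^{2} = \left(\frac{11263}{47}\right)^{2} = \frac{126855169}{2209}$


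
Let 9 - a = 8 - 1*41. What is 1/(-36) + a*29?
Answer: 43847/36 ≈ 1218.0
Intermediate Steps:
a = 42 (a = 9 - (8 - 1*41) = 9 - (8 - 41) = 9 - 1*(-33) = 9 + 33 = 42)
1/(-36) + a*29 = 1/(-36) + 42*29 = -1/36 + 1218 = 43847/36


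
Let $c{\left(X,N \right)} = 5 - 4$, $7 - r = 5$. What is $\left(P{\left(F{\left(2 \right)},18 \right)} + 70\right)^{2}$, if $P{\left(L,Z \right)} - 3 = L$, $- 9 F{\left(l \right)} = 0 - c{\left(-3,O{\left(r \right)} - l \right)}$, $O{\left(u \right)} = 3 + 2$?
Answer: $\frac{432964}{81} \approx 5345.2$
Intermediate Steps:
$r = 2$ ($r = 7 - 5 = 2$)
$O{\left(u \right)} = 5$
$c{\left(X,N \right)} = 1$
$F{\left(l \right)} = \frac{1}{9}$ ($F{\left(l \right)} = - \frac{0 - 1}{9} = \left(- \frac{1}{9}\right) \left(-1\right) = \frac{1}{9}$)
$P{\left(L,Z \right)} = 3 + L$
$\left(P{\left(F{\left(2 \right)},18 \right)} + 70\right)^{2} = \left(\left(3 + \frac{1}{9}\right) + 70\right)^{2} = \left(\frac{28}{9} + 70\right)^{2} = \left(\frac{658}{9}\right)^{2} = \frac{432964}{81}$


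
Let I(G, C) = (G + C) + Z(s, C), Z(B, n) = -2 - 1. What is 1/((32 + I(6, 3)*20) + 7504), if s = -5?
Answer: 1/7656 ≈ 0.00013062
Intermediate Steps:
Z(B, n) = -3
I(G, C) = -3 + C + G (I(G, C) = (G + C) - 3 = (C + G) - 3 = -3 + C + G)
1/((32 + I(6, 3)*20) + 7504) = 1/((32 + (-3 + 3 + 6)*20) + 7504) = 1/((32 + 6*20) + 7504) = 1/((32 + 120) + 7504) = 1/(152 + 7504) = 1/7656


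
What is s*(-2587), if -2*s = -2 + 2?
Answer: 0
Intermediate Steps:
s = 0 (s = -(-2 + 2)/2 = -½*0 = 0)
s*(-2587) = 0*(-2587) = 0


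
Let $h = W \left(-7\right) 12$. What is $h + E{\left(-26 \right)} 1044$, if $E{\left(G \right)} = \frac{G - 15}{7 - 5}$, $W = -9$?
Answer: $-20646$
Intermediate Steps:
$E{\left(G \right)} = - \frac{15}{2} + \frac{G}{2}$ ($E{\left(G \right)} = \frac{-15 + G}{2} = \left(-15 + G\right) \frac{1}{2} = - \frac{15}{2} + \frac{G}{2}$)
$h = 756$ ($h = \left(-9\right) \left(-7\right) 12 = 63 \cdot 12 = 756$)
$h + E{\left(-26 \right)} 1044 = 756 + \left(- \frac{15}{2} + \frac{1}{2} \left(-26\right)\right) 1044 = 756 + \left(- \frac{15}{2} - 13\right) 1044 = 756 - 21402 = -20646$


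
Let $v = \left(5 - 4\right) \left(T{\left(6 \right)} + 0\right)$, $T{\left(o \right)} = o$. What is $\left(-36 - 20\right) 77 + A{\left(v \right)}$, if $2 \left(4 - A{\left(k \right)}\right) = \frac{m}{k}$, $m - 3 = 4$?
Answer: $- \frac{51703}{12} \approx -4308.6$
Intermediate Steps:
$m = 7$ ($m = 3 + 4 = 7$)
$v = 6$ ($v = \left(5 - 4\right) \left(6 + 0\right) = \left(5 - 4\right) 6 = 1 \cdot 6 = 6$)
$A{\left(k \right)} = 4 - \frac{7}{2 k}$ ($A{\left(k \right)} = 4 - \frac{7 \frac{1}{k}}{2} = 4 - \frac{7}{2 k}$)
$\left(-36 - 20\right) 77 + A{\left(v \right)} = \left(-36 - 20\right) 77 + \left(4 - \frac{7}{2 \cdot 6}\right) = \left(-36 - 20\right) 77 + \left(4 - \frac{7}{12}\right) = \left(-56\right) 77 + \left(4 - \frac{7}{12}\right) = -4312 + \frac{41}{12} = - \frac{51703}{12}$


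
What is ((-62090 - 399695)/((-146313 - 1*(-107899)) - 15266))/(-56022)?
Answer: -92357/601452192 ≈ -0.00015356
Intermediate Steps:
((-62090 - 399695)/((-146313 - 1*(-107899)) - 15266))/(-56022) = -461785/((-146313 + 107899) - 15266)*(-1/56022) = -461785/(-38414 - 15266)*(-1/56022) = -461785/(-53680)*(-1/56022) = -461785*(-1/53680)*(-1/56022) = (92357/10736)*(-1/56022) = -92357/601452192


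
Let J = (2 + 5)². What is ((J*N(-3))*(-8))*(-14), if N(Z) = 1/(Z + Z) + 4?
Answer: 63112/3 ≈ 21037.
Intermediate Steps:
J = 49 (J = 7² = 49)
N(Z) = 4 + 1/(2*Z) (N(Z) = 1/(2*Z) + 4 = 4 + 1/(2*Z))
((J*N(-3))*(-8))*(-14) = ((49*(4 + (½)/(-3)))*(-8))*(-14) = ((49*(4 + (½)*(-⅓)))*(-8))*(-14) = ((49*(4 - ⅙))*(-8))*(-14) = ((49*(23/6))*(-8))*(-14) = ((1127/6)*(-8))*(-14) = -4508/3*(-14) = 63112/3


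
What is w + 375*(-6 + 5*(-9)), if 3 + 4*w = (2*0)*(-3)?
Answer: -76503/4 ≈ -19126.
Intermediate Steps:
w = -¾ (w = -¾ + ((2*0)*(-3))/4 = -¾ + (0*(-3))/4 = -¾ + (¼)*0 = -¾ + 0 = -¾ ≈ -0.75000)
w + 375*(-6 + 5*(-9)) = -¾ + 375*(-6 + 5*(-9)) = -¾ + 375*(-6 - 45) = -¾ + 375*(-51) = -¾ - 19125 = -76503/4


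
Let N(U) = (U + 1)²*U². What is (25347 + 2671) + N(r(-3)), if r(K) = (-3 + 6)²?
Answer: 36118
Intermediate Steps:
r(K) = 9 (r(K) = 3² = 9)
N(U) = U²*(1 + U)² (N(U) = (1 + U)²*U² = U²*(1 + U)²)
(25347 + 2671) + N(r(-3)) = (25347 + 2671) + 9²*(1 + 9)² = 28018 + 81*10² = 28018 + 81*100 = 28018 + 8100 = 36118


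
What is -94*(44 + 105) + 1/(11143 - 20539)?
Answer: -131600377/9396 ≈ -14006.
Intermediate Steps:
-94*(44 + 105) + 1/(11143 - 20539) = -94*149 + 1/(-9396) = -14006 - 1/9396 = -131600377/9396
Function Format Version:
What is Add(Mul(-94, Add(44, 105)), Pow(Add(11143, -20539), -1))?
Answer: Rational(-131600377, 9396) ≈ -14006.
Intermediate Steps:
Add(Mul(-94, Add(44, 105)), Pow(Add(11143, -20539), -1)) = Add(Mul(-94, 149), Pow(-9396, -1)) = Add(-14006, Rational(-1, 9396)) = Rational(-131600377, 9396)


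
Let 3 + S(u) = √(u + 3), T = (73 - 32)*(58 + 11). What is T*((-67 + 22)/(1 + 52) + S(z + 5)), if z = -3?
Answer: -577116/53 + 2829*√5 ≈ -4563.1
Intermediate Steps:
T = 2829 (T = 41*69 = 2829)
S(u) = -3 + √(3 + u) (S(u) = -3 + √(u + 3) = -3 + √(3 + u))
T*((-67 + 22)/(1 + 52) + S(z + 5)) = 2829*((-67 + 22)/(1 + 52) + (-3 + √(3 + (-3 + 5)))) = 2829*(-45/53 + (-3 + √(3 + 2))) = 2829*(-45*1/53 + (-3 + √5)) = 2829*(-45/53 + (-3 + √5)) = 2829*(-204/53 + √5) = -577116/53 + 2829*√5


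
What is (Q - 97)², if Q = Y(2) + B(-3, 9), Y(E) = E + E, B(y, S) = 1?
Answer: 8464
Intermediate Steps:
Y(E) = 2*E
Q = 5 (Q = 2*2 + 1 = 4 + 1 = 5)
(Q - 97)² = (5 - 97)² = (-92)² = 8464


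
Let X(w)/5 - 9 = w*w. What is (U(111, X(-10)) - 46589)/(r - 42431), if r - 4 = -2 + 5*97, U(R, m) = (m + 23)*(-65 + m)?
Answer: -32293/5992 ≈ -5.3894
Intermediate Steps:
X(w) = 45 + 5*w² (X(w) = 45 + 5*(w*w) = 45 + 5*w²)
U(R, m) = (-65 + m)*(23 + m) (U(R, m) = (23 + m)*(-65 + m) = (-65 + m)*(23 + m))
r = 487 (r = 4 + (-2 + 5*97) = 4 + (-2 + 485) = 4 + 483 = 487)
(U(111, X(-10)) - 46589)/(r - 42431) = ((-1495 + (45 + 5*(-10)²)² - 42*(45 + 5*(-10)²)) - 46589)/(487 - 42431) = ((-1495 + (45 + 5*100)² - 42*(45 + 5*100)) - 46589)/(-41944) = ((-1495 + (45 + 500)² - 42*(45 + 500)) - 46589)*(-1/41944) = ((-1495 + 545² - 42*545) - 46589)*(-1/41944) = ((-1495 + 297025 - 22890) - 46589)*(-1/41944) = (272640 - 46589)*(-1/41944) = 226051*(-1/41944) = -32293/5992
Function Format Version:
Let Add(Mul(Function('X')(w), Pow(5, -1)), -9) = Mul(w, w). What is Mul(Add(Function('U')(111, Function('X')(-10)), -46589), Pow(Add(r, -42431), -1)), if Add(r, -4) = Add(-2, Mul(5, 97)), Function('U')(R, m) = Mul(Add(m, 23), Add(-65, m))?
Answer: Rational(-32293, 5992) ≈ -5.3894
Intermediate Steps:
Function('X')(w) = Add(45, Mul(5, Pow(w, 2))) (Function('X')(w) = Add(45, Mul(5, Mul(w, w))) = Add(45, Mul(5, Pow(w, 2))))
Function('U')(R, m) = Mul(Add(-65, m), Add(23, m)) (Function('U')(R, m) = Mul(Add(23, m), Add(-65, m)) = Mul(Add(-65, m), Add(23, m)))
r = 487 (r = Add(4, Add(-2, Mul(5, 97))) = Add(4, Add(-2, 485)) = Add(4, 483) = 487)
Mul(Add(Function('U')(111, Function('X')(-10)), -46589), Pow(Add(r, -42431), -1)) = Mul(Add(Add(-1495, Pow(Add(45, Mul(5, Pow(-10, 2))), 2), Mul(-42, Add(45, Mul(5, Pow(-10, 2))))), -46589), Pow(Add(487, -42431), -1)) = Mul(Add(Add(-1495, Pow(Add(45, Mul(5, 100)), 2), Mul(-42, Add(45, Mul(5, 100)))), -46589), Pow(-41944, -1)) = Mul(Add(Add(-1495, Pow(Add(45, 500), 2), Mul(-42, Add(45, 500))), -46589), Rational(-1, 41944)) = Mul(Add(Add(-1495, Pow(545, 2), Mul(-42, 545)), -46589), Rational(-1, 41944)) = Mul(Add(Add(-1495, 297025, -22890), -46589), Rational(-1, 41944)) = Mul(Add(272640, -46589), Rational(-1, 41944)) = Mul(226051, Rational(-1, 41944)) = Rational(-32293, 5992)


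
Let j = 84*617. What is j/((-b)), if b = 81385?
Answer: -51828/81385 ≈ -0.63682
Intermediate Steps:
j = 51828
j/((-b)) = 51828/((-1*81385)) = 51828/(-81385) = 51828*(-1/81385) = -51828/81385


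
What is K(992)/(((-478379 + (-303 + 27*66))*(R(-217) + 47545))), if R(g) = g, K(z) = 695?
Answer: -139/4514144640 ≈ -3.0792e-8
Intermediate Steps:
K(992)/(((-478379 + (-303 + 27*66))*(R(-217) + 47545))) = 695/(((-478379 + (-303 + 27*66))*(-217 + 47545))) = 695/(((-478379 + (-303 + 1782))*47328)) = 695/(((-478379 + 1479)*47328)) = 695/((-476900*47328)) = 695/(-22570723200) = 695*(-1/22570723200) = -139/4514144640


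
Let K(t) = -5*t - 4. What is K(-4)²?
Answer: 256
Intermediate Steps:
K(t) = -4 - 5*t
K(-4)² = (-4 - 5*(-4))² = (-4 + 20)² = 16² = 256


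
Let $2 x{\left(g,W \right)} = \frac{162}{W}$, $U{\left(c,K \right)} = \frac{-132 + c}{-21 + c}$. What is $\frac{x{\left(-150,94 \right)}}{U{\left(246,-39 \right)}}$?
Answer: $\frac{6075}{3572} \approx 1.7007$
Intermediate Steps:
$U{\left(c,K \right)} = \frac{-132 + c}{-21 + c}$
$x{\left(g,W \right)} = \frac{81}{W}$ ($x{\left(g,W \right)} = \frac{162 \frac{1}{W}}{2} = \frac{81}{W}$)
$\frac{x{\left(-150,94 \right)}}{U{\left(246,-39 \right)}} = \frac{81 \cdot \frac{1}{94}}{\frac{1}{-21 + 246} \left(-132 + 246\right)} = \frac{81 \cdot \frac{1}{94}}{\frac{1}{225} \cdot 114} = \frac{81}{94 \cdot \frac{1}{225} \cdot 114} = \frac{81}{94 \cdot \frac{38}{75}} = \frac{81}{94} \cdot \frac{75}{38} = \frac{6075}{3572}$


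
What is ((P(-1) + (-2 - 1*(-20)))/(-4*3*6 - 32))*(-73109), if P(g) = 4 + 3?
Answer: 1827725/104 ≈ 17574.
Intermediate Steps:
P(g) = 7
((P(-1) + (-2 - 1*(-20)))/(-4*3*6 - 32))*(-73109) = ((7 + (-2 - 1*(-20)))/(-4*3*6 - 32))*(-73109) = ((7 + (-2 + 20))/(-12*6 - 32))*(-73109) = ((7 + 18)/(-72 - 32))*(-73109) = (25/(-104))*(-73109) = (25*(-1/104))*(-73109) = -25/104*(-73109) = 1827725/104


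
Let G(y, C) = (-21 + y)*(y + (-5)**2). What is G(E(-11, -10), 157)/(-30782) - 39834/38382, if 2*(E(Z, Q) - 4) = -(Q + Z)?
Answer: -810877073/787649816 ≈ -1.0295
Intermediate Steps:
E(Z, Q) = 4 - Q/2 - Z/2 (E(Z, Q) = 4 + (-(Q + Z))/2 = 4 + (-Q - Z)/2 = 4 + (-Q/2 - Z/2) = 4 - Q/2 - Z/2)
G(y, C) = (-21 + y)*(25 + y) (G(y, C) = (-21 + y)*(y + 25) = (-21 + y)*(25 + y))
G(E(-11, -10), 157)/(-30782) - 39834/38382 = (-525 + (4 - 1/2*(-10) - 1/2*(-11))**2 + 4*(4 - 1/2*(-10) - 1/2*(-11)))/(-30782) - 39834/38382 = (-525 + (4 + 5 + 11/2)**2 + 4*(4 + 5 + 11/2))*(-1/30782) - 39834*1/38382 = (-525 + (29/2)**2 + 4*(29/2))*(-1/30782) - 6639/6397 = (-525 + 841/4 + 58)*(-1/30782) - 6639/6397 = -1027/4*(-1/30782) - 6639/6397 = 1027/123128 - 6639/6397 = -810877073/787649816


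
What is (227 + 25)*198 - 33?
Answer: 49863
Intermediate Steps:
(227 + 25)*198 - 33 = 252*198 - 33 = 49896 - 33 = 49863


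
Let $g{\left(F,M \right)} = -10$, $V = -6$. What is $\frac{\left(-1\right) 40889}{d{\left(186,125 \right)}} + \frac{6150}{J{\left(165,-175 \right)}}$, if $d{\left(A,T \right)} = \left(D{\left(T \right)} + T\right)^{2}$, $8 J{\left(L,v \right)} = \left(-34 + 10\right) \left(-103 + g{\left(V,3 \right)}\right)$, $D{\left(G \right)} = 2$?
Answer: $\frac{28443993}{1822577} \approx 15.606$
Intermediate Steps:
$J{\left(L,v \right)} = 339$ ($J{\left(L,v \right)} = \frac{\left(-34 + 10\right) \left(-103 - 10\right)}{8} = \frac{\left(-24\right) \left(-113\right)}{8} = \frac{1}{8} \cdot 2712 = 339$)
$d{\left(A,T \right)} = \left(2 + T\right)^{2}$
$\frac{\left(-1\right) 40889}{d{\left(186,125 \right)}} + \frac{6150}{J{\left(165,-175 \right)}} = \frac{\left(-1\right) 40889}{\left(2 + 125\right)^{2}} + \frac{6150}{339} = - \frac{40889}{127^{2}} + 6150 \cdot \frac{1}{339} = - \frac{40889}{16129} + \frac{2050}{113} = \frac{28443993}{1822577}$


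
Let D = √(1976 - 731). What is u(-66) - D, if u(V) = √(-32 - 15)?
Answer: -√1245 + I*√47 ≈ -35.285 + 6.8557*I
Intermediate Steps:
u(V) = I*√47 (u(V) = √(-47) = I*√47)
D = √1245 ≈ 35.285
u(-66) - D = I*√47 - √1245 = -√1245 + I*√47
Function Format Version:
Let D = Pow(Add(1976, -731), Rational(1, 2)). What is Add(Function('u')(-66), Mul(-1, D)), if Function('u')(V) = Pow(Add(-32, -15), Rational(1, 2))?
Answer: Add(Mul(-1, Pow(1245, Rational(1, 2))), Mul(I, Pow(47, Rational(1, 2)))) ≈ Add(-35.285, Mul(6.8557, I))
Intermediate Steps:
Function('u')(V) = Mul(I, Pow(47, Rational(1, 2))) (Function('u')(V) = Pow(-47, Rational(1, 2)) = Mul(I, Pow(47, Rational(1, 2))))
D = Pow(1245, Rational(1, 2)) ≈ 35.285
Add(Function('u')(-66), Mul(-1, D)) = Add(Mul(I, Pow(47, Rational(1, 2))), Mul(-1, Pow(1245, Rational(1, 2)))) = Add(Mul(-1, Pow(1245, Rational(1, 2))), Mul(I, Pow(47, Rational(1, 2))))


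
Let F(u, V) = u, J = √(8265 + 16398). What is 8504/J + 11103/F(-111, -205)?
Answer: -3701/37 + 8504*√24663/24663 ≈ -45.877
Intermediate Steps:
J = √24663 ≈ 157.04
8504/J + 11103/F(-111, -205) = 8504/(√24663) + 11103/(-111) = 8504*(√24663/24663) + 11103*(-1/111) = 8504*√24663/24663 - 3701/37 = -3701/37 + 8504*√24663/24663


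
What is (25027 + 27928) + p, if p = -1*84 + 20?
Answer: 52891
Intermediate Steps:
p = -64 (p = -84 + 20 = -64)
(25027 + 27928) + p = (25027 + 27928) - 64 = 52955 - 64 = 52891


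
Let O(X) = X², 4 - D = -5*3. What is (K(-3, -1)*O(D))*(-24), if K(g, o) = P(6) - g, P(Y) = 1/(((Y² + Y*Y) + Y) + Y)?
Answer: -182666/7 ≈ -26095.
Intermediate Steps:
D = 19 (D = 4 - (-5)*3 = 4 - 1*(-15) = 4 + 15 = 19)
P(Y) = 1/(2*Y + 2*Y²) (P(Y) = 1/(((Y² + Y²) + Y) + Y) = 1/((2*Y² + Y) + Y) = 1/((Y + 2*Y²) + Y) = 1/(2*Y + 2*Y²))
K(g, o) = 1/84 - g (K(g, o) = (½)/(6*(1 + 6)) - g = (½)*(⅙)/7 - g = (½)*(⅙)*(⅐) - g = 1/84 - g)
(K(-3, -1)*O(D))*(-24) = ((1/84 - 1*(-3))*19²)*(-24) = ((1/84 + 3)*361)*(-24) = ((253/84)*361)*(-24) = (91333/84)*(-24) = -182666/7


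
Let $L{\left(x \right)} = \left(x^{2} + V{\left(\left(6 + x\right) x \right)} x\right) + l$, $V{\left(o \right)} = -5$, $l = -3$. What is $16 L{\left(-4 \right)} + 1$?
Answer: $529$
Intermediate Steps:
$L{\left(x \right)} = -3 + x^{2} - 5 x$ ($L{\left(x \right)} = \left(x^{2} - 5 x\right) - 3 = -3 + x^{2} - 5 x$)
$16 L{\left(-4 \right)} + 1 = 16 \left(-3 + \left(-4\right)^{2} - -20\right) + 1 = 16 \left(-3 + 16 + 20\right) + 1 = 16 \cdot 33 + 1 = 528 + 1 = 529$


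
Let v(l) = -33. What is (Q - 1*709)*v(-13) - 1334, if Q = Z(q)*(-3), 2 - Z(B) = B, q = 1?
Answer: 22162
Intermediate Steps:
Z(B) = 2 - B
Q = -3 (Q = (2 - 1*1)*(-3) = (2 - 1)*(-3) = 1*(-3) = -3)
(Q - 1*709)*v(-13) - 1334 = (-3 - 1*709)*(-33) - 1334 = (-3 - 709)*(-33) - 1334 = -712*(-33) - 1334 = 23496 - 1334 = 22162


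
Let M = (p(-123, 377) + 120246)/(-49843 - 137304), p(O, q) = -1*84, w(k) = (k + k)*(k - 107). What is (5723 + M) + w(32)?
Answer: 172616519/187147 ≈ 922.36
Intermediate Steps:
w(k) = 2*k*(-107 + k) (w(k) = (2*k)*(-107 + k) = 2*k*(-107 + k))
p(O, q) = -84
M = -120162/187147 (M = (-84 + 120246)/(-49843 - 137304) = 120162/(-187147) = 120162*(-1/187147) = -120162/187147 ≈ -0.64207)
(5723 + M) + w(32) = (5723 - 120162/187147) + 2*32*(-107 + 32) = 1070922119/187147 + 2*32*(-75) = 1070922119/187147 - 4800 = 172616519/187147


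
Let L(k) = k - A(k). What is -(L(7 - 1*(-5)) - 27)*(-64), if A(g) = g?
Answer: -1728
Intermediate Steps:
L(k) = 0 (L(k) = k - k = 0)
-(L(7 - 1*(-5)) - 27)*(-64) = -(0 - 27)*(-64) = -(-27)*(-64) = -1*1728 = -1728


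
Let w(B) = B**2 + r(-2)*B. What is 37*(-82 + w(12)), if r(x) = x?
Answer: 1406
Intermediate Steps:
w(B) = B**2 - 2*B
37*(-82 + w(12)) = 37*(-82 + 12*(-2 + 12)) = 37*(-82 + 12*10) = 37*(-82 + 120) = 37*38 = 1406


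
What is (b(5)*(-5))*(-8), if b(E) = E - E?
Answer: 0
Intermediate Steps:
b(E) = 0
(b(5)*(-5))*(-8) = (0*(-5))*(-8) = 0*(-8) = 0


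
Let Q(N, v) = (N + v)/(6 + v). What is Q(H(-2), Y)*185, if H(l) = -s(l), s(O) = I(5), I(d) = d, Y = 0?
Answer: -925/6 ≈ -154.17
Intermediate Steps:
s(O) = 5
H(l) = -5 (H(l) = -1*5 = -5)
Q(N, v) = (N + v)/(6 + v)
Q(H(-2), Y)*185 = ((-5 + 0)/(6 + 0))*185 = (-5/6)*185 = ((⅙)*(-5))*185 = -⅚*185 = -925/6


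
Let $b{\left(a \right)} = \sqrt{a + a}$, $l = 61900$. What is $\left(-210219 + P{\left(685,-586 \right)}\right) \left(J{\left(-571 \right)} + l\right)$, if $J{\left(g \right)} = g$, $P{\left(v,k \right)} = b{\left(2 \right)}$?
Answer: $-12892398393$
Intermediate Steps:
$b{\left(a \right)} = \sqrt{2} \sqrt{a}$ ($b{\left(a \right)} = \sqrt{2 a} = \sqrt{2} \sqrt{a}$)
$P{\left(v,k \right)} = 2$ ($P{\left(v,k \right)} = \sqrt{2} \sqrt{2} = 2$)
$\left(-210219 + P{\left(685,-586 \right)}\right) \left(J{\left(-571 \right)} + l\right) = \left(-210219 + 2\right) \left(-571 + 61900\right) = \left(-210217\right) 61329 = -12892398393$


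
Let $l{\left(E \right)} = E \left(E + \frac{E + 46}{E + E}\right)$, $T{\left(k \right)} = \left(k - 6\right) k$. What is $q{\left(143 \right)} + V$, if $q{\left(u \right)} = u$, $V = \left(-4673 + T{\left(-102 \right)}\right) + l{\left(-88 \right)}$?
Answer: $14209$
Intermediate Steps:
$T{\left(k \right)} = k \left(-6 + k\right)$ ($T{\left(k \right)} = \left(k - 6\right) k = \left(-6 + k\right) k = k \left(-6 + k\right)$)
$l{\left(E \right)} = E \left(E + \frac{46 + E}{2 E}\right)$
$V = 14066$ ($V = \left(-4673 - 102 \left(-6 - 102\right)\right) + \left(23 + \left(-88\right)^{2} + \frac{1}{2} \left(-88\right)\right) = \left(-4673 - -11016\right) + \left(23 + 7744 - 44\right) = \left(-4673 + 11016\right) + 7723 = 6343 + 7723 = 14066$)
$q{\left(143 \right)} + V = 143 + 14066 = 14209$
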